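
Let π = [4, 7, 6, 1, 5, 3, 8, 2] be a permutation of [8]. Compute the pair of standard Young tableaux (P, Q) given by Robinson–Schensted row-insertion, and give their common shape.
P = [1, 2, 8] / [3, 5] / [4] / [6] / [7];  Q = [1, 2, 7] / [3, 5] / [4] / [6] / [8];  common shape = (3, 2, 1, 1, 1)

Row-insert the values π_1, π_2, … into P one at a time, bumping the leftmost entry strictly greater than the inserted value down to the next row. The recording tableau Q records, in position (i, j), the step at which that cell was added to P.
  Insert 4 (step 1): P = [4];  Q = [1]
  Insert 7 (step 2): P = [4, 7];  Q = [1, 2]
  Insert 6 (step 3): P = [4, 6] / [7];  Q = [1, 2] / [3]
  Insert 1 (step 4): P = [1, 6] / [4] / [7];  Q = [1, 2] / [3] / [4]
  Insert 5 (step 5): P = [1, 5] / [4, 6] / [7];  Q = [1, 2] / [3, 5] / [4]
  Insert 3 (step 6): P = [1, 3] / [4, 5] / [6] / [7];  Q = [1, 2] / [3, 5] / [4] / [6]
  Insert 8 (step 7): P = [1, 3, 8] / [4, 5] / [6] / [7];  Q = [1, 2, 7] / [3, 5] / [4] / [6]
  Insert 2 (step 8): P = [1, 2, 8] / [3, 5] / [4] / [6] / [7];  Q = [1, 2, 7] / [3, 5] / [4] / [6] / [8]
Final shape: (3, 2, 1, 1, 1).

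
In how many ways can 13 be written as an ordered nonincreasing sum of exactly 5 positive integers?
p(13, 5 parts) = 18

Partitions of n into exactly k parts ↔ partitions of n − k into at most k parts (subtract 1 from each part). For n = 13, k = 5, the partitions are: 9+1+1+1+1, 8+2+1+1+1, 7+3+1+1+1, 7+2+2+1+1, 6+4+1+1+1, 6+3+2+1+1, 6+2+2+2+1, 5+5+1+1+1, 5+4+2+1+1, 5+3+3+1+1, 5+3+2+2+1, 5+2+2+2+2, 4+4+3+1+1, 4+4+2+2+1, 4+3+3+2+1, 4+3+2+2+2, 3+3+3+3+1, 3+3+3+2+2. Count = 18.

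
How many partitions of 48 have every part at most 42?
p(48, parts ≤ 42) = 147254

Use the recurrence p(n, m) = p(n, m−1) + p(n−m, m): either the largest part is < m (count p(n, m−1)) or the largest part is exactly m (remove one copy of m, count p(n−m, m)). With p(0, ·) = 1 this gives p(48, parts ≤ 42) = 147254. (By conjugating Young diagrams, this also counts partitions of 48 into at most 42 parts.)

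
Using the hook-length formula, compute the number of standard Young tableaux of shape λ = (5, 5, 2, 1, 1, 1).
# SYT of shape (5, 5, 2, 1, 1, 1) = 112112

Hook-length formula: f^λ = n! / Π hook(c), product over all cells c of the Young diagram. For λ = (5, 5, 2, 1, 1, 1), n = 15 boxes. Hook lengths by row (left-to-right, top-to-bottom): [10, 6, 4, 3, 2]; [9, 5, 3, 2, 1]; [5, 1]; [3]; [2]; [1]. Product of hooks = 11664000. So f^λ = 15! / 11664000 = 1307674368000 / 11664000 = 112112.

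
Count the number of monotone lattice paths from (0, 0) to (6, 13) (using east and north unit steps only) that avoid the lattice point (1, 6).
Number of paths = 21588

Total paths from (0, 0) to (6, 13): C(19, 6) = 27132. Paths through (1, 6): (paths (0, 0) → (1, 6)) × (paths (1, 6) → (6, 13)) = C(7, 1) · C(12, 5) = 7 · 792 = 5544. Avoidance count = 27132 − 5544 = 21588.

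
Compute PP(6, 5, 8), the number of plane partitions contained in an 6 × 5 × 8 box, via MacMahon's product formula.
PP(6, 5, 8) = 7997986868872

Evaluate the triple product over i = 1..6, j = 1..5, k = 1..8. The factors are (2/1) · (3/2) · (4/3) · (5/4) · (6/5) · (7/6) · (8/7) · (9/8) · … (240 factors total). The numerators and denominators telescope so the product is an integer; carrying out the multiplication exactly gives PP(6, 5, 8) = 7997986868872.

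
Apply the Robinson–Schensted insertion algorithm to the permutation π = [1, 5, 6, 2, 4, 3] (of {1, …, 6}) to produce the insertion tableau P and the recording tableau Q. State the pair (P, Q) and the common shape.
P = [1, 2, 3] / [4, 6] / [5];  Q = [1, 2, 3] / [4, 5] / [6];  common shape = (3, 2, 1)

Row-insert the values π_1, π_2, … into P one at a time, bumping the leftmost entry strictly greater than the inserted value down to the next row. The recording tableau Q records, in position (i, j), the step at which that cell was added to P.
  Insert 1 (step 1): P = [1];  Q = [1]
  Insert 5 (step 2): P = [1, 5];  Q = [1, 2]
  Insert 6 (step 3): P = [1, 5, 6];  Q = [1, 2, 3]
  Insert 2 (step 4): P = [1, 2, 6] / [5];  Q = [1, 2, 3] / [4]
  Insert 4 (step 5): P = [1, 2, 4] / [5, 6];  Q = [1, 2, 3] / [4, 5]
  Insert 3 (step 6): P = [1, 2, 3] / [4, 6] / [5];  Q = [1, 2, 3] / [4, 5] / [6]
Final shape: (3, 2, 1).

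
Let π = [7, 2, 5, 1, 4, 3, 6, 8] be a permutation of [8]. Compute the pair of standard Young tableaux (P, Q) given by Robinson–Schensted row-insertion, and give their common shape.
P = [1, 3, 6, 8] / [2, 4] / [5] / [7];  Q = [1, 3, 7, 8] / [2, 5] / [4] / [6];  common shape = (4, 2, 1, 1)

Row-insert the values π_1, π_2, … into P one at a time, bumping the leftmost entry strictly greater than the inserted value down to the next row. The recording tableau Q records, in position (i, j), the step at which that cell was added to P.
  Insert 7 (step 1): P = [7];  Q = [1]
  Insert 2 (step 2): P = [2] / [7];  Q = [1] / [2]
  Insert 5 (step 3): P = [2, 5] / [7];  Q = [1, 3] / [2]
  Insert 1 (step 4): P = [1, 5] / [2] / [7];  Q = [1, 3] / [2] / [4]
  Insert 4 (step 5): P = [1, 4] / [2, 5] / [7];  Q = [1, 3] / [2, 5] / [4]
  Insert 3 (step 6): P = [1, 3] / [2, 4] / [5] / [7];  Q = [1, 3] / [2, 5] / [4] / [6]
  Insert 6 (step 7): P = [1, 3, 6] / [2, 4] / [5] / [7];  Q = [1, 3, 7] / [2, 5] / [4] / [6]
  Insert 8 (step 8): P = [1, 3, 6, 8] / [2, 4] / [5] / [7];  Q = [1, 3, 7, 8] / [2, 5] / [4] / [6]
Final shape: (4, 2, 1, 1).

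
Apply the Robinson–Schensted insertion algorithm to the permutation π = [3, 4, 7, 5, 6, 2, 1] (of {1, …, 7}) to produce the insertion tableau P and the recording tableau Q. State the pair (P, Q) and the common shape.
P = [1, 4, 5, 6] / [2] / [3] / [7];  Q = [1, 2, 3, 5] / [4] / [6] / [7];  common shape = (4, 1, 1, 1)

Row-insert the values π_1, π_2, … into P one at a time, bumping the leftmost entry strictly greater than the inserted value down to the next row. The recording tableau Q records, in position (i, j), the step at which that cell was added to P.
  Insert 3 (step 1): P = [3];  Q = [1]
  Insert 4 (step 2): P = [3, 4];  Q = [1, 2]
  Insert 7 (step 3): P = [3, 4, 7];  Q = [1, 2, 3]
  Insert 5 (step 4): P = [3, 4, 5] / [7];  Q = [1, 2, 3] / [4]
  Insert 6 (step 5): P = [3, 4, 5, 6] / [7];  Q = [1, 2, 3, 5] / [4]
  Insert 2 (step 6): P = [2, 4, 5, 6] / [3] / [7];  Q = [1, 2, 3, 5] / [4] / [6]
  Insert 1 (step 7): P = [1, 4, 5, 6] / [2] / [3] / [7];  Q = [1, 2, 3, 5] / [4] / [6] / [7]
Final shape: (4, 1, 1, 1).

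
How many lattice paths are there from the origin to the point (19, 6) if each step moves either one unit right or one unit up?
Number of paths = 177100

A monotone lattice path from (0, 0) to (19, 6) consists of 19 east steps and 6 north steps in some order, so it is determined by which 19 of the 25 steps are east. The count is C(25, 19) = 177100.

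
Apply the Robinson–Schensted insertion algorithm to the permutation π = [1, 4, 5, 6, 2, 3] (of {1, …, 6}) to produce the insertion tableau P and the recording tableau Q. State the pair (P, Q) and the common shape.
P = [1, 2, 3, 6] / [4, 5];  Q = [1, 2, 3, 4] / [5, 6];  common shape = (4, 2)

Row-insert the values π_1, π_2, … into P one at a time, bumping the leftmost entry strictly greater than the inserted value down to the next row. The recording tableau Q records, in position (i, j), the step at which that cell was added to P.
  Insert 1 (step 1): P = [1];  Q = [1]
  Insert 4 (step 2): P = [1, 4];  Q = [1, 2]
  Insert 5 (step 3): P = [1, 4, 5];  Q = [1, 2, 3]
  Insert 6 (step 4): P = [1, 4, 5, 6];  Q = [1, 2, 3, 4]
  Insert 2 (step 5): P = [1, 2, 5, 6] / [4];  Q = [1, 2, 3, 4] / [5]
  Insert 3 (step 6): P = [1, 2, 3, 6] / [4, 5];  Q = [1, 2, 3, 4] / [5, 6]
Final shape: (4, 2).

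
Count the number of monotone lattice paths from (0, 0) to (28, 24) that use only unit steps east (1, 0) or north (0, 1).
Number of paths = 426384982032100

A monotone lattice path from (0, 0) to (28, 24) consists of 28 east steps and 24 north steps in some order, so it is determined by which 28 of the 52 steps are east. The count is C(52, 28) = 426384982032100.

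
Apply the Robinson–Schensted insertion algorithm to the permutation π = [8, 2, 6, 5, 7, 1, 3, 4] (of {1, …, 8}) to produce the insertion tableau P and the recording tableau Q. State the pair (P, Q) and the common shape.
P = [1, 3, 4] / [2, 5, 7] / [6] / [8];  Q = [1, 3, 5] / [2, 7, 8] / [4] / [6];  common shape = (3, 3, 1, 1)

Row-insert the values π_1, π_2, … into P one at a time, bumping the leftmost entry strictly greater than the inserted value down to the next row. The recording tableau Q records, in position (i, j), the step at which that cell was added to P.
  Insert 8 (step 1): P = [8];  Q = [1]
  Insert 2 (step 2): P = [2] / [8];  Q = [1] / [2]
  Insert 6 (step 3): P = [2, 6] / [8];  Q = [1, 3] / [2]
  Insert 5 (step 4): P = [2, 5] / [6] / [8];  Q = [1, 3] / [2] / [4]
  Insert 7 (step 5): P = [2, 5, 7] / [6] / [8];  Q = [1, 3, 5] / [2] / [4]
  Insert 1 (step 6): P = [1, 5, 7] / [2] / [6] / [8];  Q = [1, 3, 5] / [2] / [4] / [6]
  Insert 3 (step 7): P = [1, 3, 7] / [2, 5] / [6] / [8];  Q = [1, 3, 5] / [2, 7] / [4] / [6]
  Insert 4 (step 8): P = [1, 3, 4] / [2, 5, 7] / [6] / [8];  Q = [1, 3, 5] / [2, 7, 8] / [4] / [6]
Final shape: (3, 3, 1, 1).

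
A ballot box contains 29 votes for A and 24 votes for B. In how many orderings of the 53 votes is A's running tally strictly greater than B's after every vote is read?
Strict-lead orderings = 73514652074500

Total orderings of the 53 votes with 29 for A: C(53, 29) = 779255311989700. By the Bertrand ballot formula (Cycle Lemma / reflection principle), the number of orderings in which A is strictly ahead of B throughout is (p − q)/(p + q) · C(p + q, p) = (29 − 24)/(29 + 24) · 779255311989700 = 73514652074500.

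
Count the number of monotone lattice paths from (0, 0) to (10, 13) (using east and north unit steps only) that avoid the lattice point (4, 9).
Number of paths = 993916

Total paths from (0, 0) to (10, 13): C(23, 10) = 1144066. Paths through (4, 9): (paths (0, 0) → (4, 9)) × (paths (4, 9) → (10, 13)) = C(13, 4) · C(10, 6) = 715 · 210 = 150150. Avoidance count = 1144066 − 150150 = 993916.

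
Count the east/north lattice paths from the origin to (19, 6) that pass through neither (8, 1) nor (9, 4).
Number of paths = 92974

Inclusion–exclusion. Total paths: C(25, 19) = 177100. Through P₁: C(9, 8)·C(16, 11) = 39312. Through P₂: C(13, 9)·C(12, 10) = 47190. Since P₁ is strictly southwest of P₂, a monotone path through both must visit P₁ then P₂; paths through both = C(9, 8)·C(4, 1)·C(12, 10) = 2376. Avoid both = 177100 − 39312 − 47190 + 2376 = 92974.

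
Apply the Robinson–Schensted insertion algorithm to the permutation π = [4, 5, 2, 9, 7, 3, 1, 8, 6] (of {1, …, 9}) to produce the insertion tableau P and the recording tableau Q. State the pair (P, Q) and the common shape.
P = [1, 3, 6, 8] / [2, 5, 7] / [4] / [9];  Q = [1, 2, 4, 8] / [3, 5, 9] / [6] / [7];  common shape = (4, 3, 1, 1)

Row-insert the values π_1, π_2, … into P one at a time, bumping the leftmost entry strictly greater than the inserted value down to the next row. The recording tableau Q records, in position (i, j), the step at which that cell was added to P.
  Insert 4 (step 1): P = [4];  Q = [1]
  Insert 5 (step 2): P = [4, 5];  Q = [1, 2]
  Insert 2 (step 3): P = [2, 5] / [4];  Q = [1, 2] / [3]
  Insert 9 (step 4): P = [2, 5, 9] / [4];  Q = [1, 2, 4] / [3]
  Insert 7 (step 5): P = [2, 5, 7] / [4, 9];  Q = [1, 2, 4] / [3, 5]
  Insert 3 (step 6): P = [2, 3, 7] / [4, 5] / [9];  Q = [1, 2, 4] / [3, 5] / [6]
  Insert 1 (step 7): P = [1, 3, 7] / [2, 5] / [4] / [9];  Q = [1, 2, 4] / [3, 5] / [6] / [7]
  Insert 8 (step 8): P = [1, 3, 7, 8] / [2, 5] / [4] / [9];  Q = [1, 2, 4, 8] / [3, 5] / [6] / [7]
  Insert 6 (step 9): P = [1, 3, 6, 8] / [2, 5, 7] / [4] / [9];  Q = [1, 2, 4, 8] / [3, 5, 9] / [6] / [7]
Final shape: (4, 3, 1, 1).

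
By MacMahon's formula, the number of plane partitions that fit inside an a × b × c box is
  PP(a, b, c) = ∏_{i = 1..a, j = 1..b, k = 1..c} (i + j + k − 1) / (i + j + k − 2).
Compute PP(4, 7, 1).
PP(4, 7, 1) = 330

Evaluate the triple product over i = 1..4, j = 1..7, k = 1..1. The factors are (2/1) · (3/2) · (4/3) · (5/4) · (6/5) · (7/6) · (8/7) · (3/2) · … (28 factors total). The numerators and denominators telescope so the product is an integer; carrying out the multiplication exactly gives PP(4, 7, 1) = 330.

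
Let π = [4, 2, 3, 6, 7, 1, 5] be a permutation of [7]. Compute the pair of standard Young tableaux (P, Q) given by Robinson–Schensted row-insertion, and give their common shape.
P = [1, 3, 5, 7] / [2, 6] / [4];  Q = [1, 3, 4, 5] / [2, 7] / [6];  common shape = (4, 2, 1)

Row-insert the values π_1, π_2, … into P one at a time, bumping the leftmost entry strictly greater than the inserted value down to the next row. The recording tableau Q records, in position (i, j), the step at which that cell was added to P.
  Insert 4 (step 1): P = [4];  Q = [1]
  Insert 2 (step 2): P = [2] / [4];  Q = [1] / [2]
  Insert 3 (step 3): P = [2, 3] / [4];  Q = [1, 3] / [2]
  Insert 6 (step 4): P = [2, 3, 6] / [4];  Q = [1, 3, 4] / [2]
  Insert 7 (step 5): P = [2, 3, 6, 7] / [4];  Q = [1, 3, 4, 5] / [2]
  Insert 1 (step 6): P = [1, 3, 6, 7] / [2] / [4];  Q = [1, 3, 4, 5] / [2] / [6]
  Insert 5 (step 7): P = [1, 3, 5, 7] / [2, 6] / [4];  Q = [1, 3, 4, 5] / [2, 7] / [6]
Final shape: (4, 2, 1).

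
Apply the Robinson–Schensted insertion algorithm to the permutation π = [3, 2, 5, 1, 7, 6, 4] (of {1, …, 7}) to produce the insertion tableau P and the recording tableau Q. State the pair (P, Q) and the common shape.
P = [1, 4, 6] / [2, 5] / [3, 7];  Q = [1, 3, 5] / [2, 6] / [4, 7];  common shape = (3, 2, 2)

Row-insert the values π_1, π_2, … into P one at a time, bumping the leftmost entry strictly greater than the inserted value down to the next row. The recording tableau Q records, in position (i, j), the step at which that cell was added to P.
  Insert 3 (step 1): P = [3];  Q = [1]
  Insert 2 (step 2): P = [2] / [3];  Q = [1] / [2]
  Insert 5 (step 3): P = [2, 5] / [3];  Q = [1, 3] / [2]
  Insert 1 (step 4): P = [1, 5] / [2] / [3];  Q = [1, 3] / [2] / [4]
  Insert 7 (step 5): P = [1, 5, 7] / [2] / [3];  Q = [1, 3, 5] / [2] / [4]
  Insert 6 (step 6): P = [1, 5, 6] / [2, 7] / [3];  Q = [1, 3, 5] / [2, 6] / [4]
  Insert 4 (step 7): P = [1, 4, 6] / [2, 5] / [3, 7];  Q = [1, 3, 5] / [2, 6] / [4, 7]
Final shape: (3, 2, 2).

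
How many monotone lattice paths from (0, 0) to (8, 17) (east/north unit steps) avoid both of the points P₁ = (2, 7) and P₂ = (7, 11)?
Number of paths = 602271

Inclusion–exclusion. Total paths: C(25, 8) = 1081575. Through P₁: C(9, 2)·C(16, 6) = 288288. Through P₂: C(18, 7)·C(7, 1) = 222768. Since P₁ is strictly southwest of P₂, a monotone path through both must visit P₁ then P₂; paths through both = C(9, 2)·C(9, 5)·C(7, 1) = 31752. Avoid both = 1081575 − 288288 − 222768 + 31752 = 602271.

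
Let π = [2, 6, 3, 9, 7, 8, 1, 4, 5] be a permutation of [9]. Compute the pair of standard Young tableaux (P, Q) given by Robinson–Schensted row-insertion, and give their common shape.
P = [1, 3, 4, 5] / [2, 7, 8] / [6, 9];  Q = [1, 2, 4, 6] / [3, 5, 9] / [7, 8];  common shape = (4, 3, 2)

Row-insert the values π_1, π_2, … into P one at a time, bumping the leftmost entry strictly greater than the inserted value down to the next row. The recording tableau Q records, in position (i, j), the step at which that cell was added to P.
  Insert 2 (step 1): P = [2];  Q = [1]
  Insert 6 (step 2): P = [2, 6];  Q = [1, 2]
  Insert 3 (step 3): P = [2, 3] / [6];  Q = [1, 2] / [3]
  Insert 9 (step 4): P = [2, 3, 9] / [6];  Q = [1, 2, 4] / [3]
  Insert 7 (step 5): P = [2, 3, 7] / [6, 9];  Q = [1, 2, 4] / [3, 5]
  Insert 8 (step 6): P = [2, 3, 7, 8] / [6, 9];  Q = [1, 2, 4, 6] / [3, 5]
  Insert 1 (step 7): P = [1, 3, 7, 8] / [2, 9] / [6];  Q = [1, 2, 4, 6] / [3, 5] / [7]
  Insert 4 (step 8): P = [1, 3, 4, 8] / [2, 7] / [6, 9];  Q = [1, 2, 4, 6] / [3, 5] / [7, 8]
  Insert 5 (step 9): P = [1, 3, 4, 5] / [2, 7, 8] / [6, 9];  Q = [1, 2, 4, 6] / [3, 5, 9] / [7, 8]
Final shape: (4, 3, 2).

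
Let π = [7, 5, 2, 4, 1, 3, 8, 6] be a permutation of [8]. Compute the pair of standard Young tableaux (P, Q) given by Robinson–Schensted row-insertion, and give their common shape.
P = [1, 3, 6] / [2, 4, 8] / [5] / [7];  Q = [1, 4, 7] / [2, 6, 8] / [3] / [5];  common shape = (3, 3, 1, 1)

Row-insert the values π_1, π_2, … into P one at a time, bumping the leftmost entry strictly greater than the inserted value down to the next row. The recording tableau Q records, in position (i, j), the step at which that cell was added to P.
  Insert 7 (step 1): P = [7];  Q = [1]
  Insert 5 (step 2): P = [5] / [7];  Q = [1] / [2]
  Insert 2 (step 3): P = [2] / [5] / [7];  Q = [1] / [2] / [3]
  Insert 4 (step 4): P = [2, 4] / [5] / [7];  Q = [1, 4] / [2] / [3]
  Insert 1 (step 5): P = [1, 4] / [2] / [5] / [7];  Q = [1, 4] / [2] / [3] / [5]
  Insert 3 (step 6): P = [1, 3] / [2, 4] / [5] / [7];  Q = [1, 4] / [2, 6] / [3] / [5]
  Insert 8 (step 7): P = [1, 3, 8] / [2, 4] / [5] / [7];  Q = [1, 4, 7] / [2, 6] / [3] / [5]
  Insert 6 (step 8): P = [1, 3, 6] / [2, 4, 8] / [5] / [7];  Q = [1, 4, 7] / [2, 6, 8] / [3] / [5]
Final shape: (3, 3, 1, 1).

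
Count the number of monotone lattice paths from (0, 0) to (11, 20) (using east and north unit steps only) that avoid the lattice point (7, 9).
Number of paths = 69056715

Total paths from (0, 0) to (11, 20): C(31, 11) = 84672315. Paths through (7, 9): (paths (0, 0) → (7, 9)) × (paths (7, 9) → (11, 20)) = C(16, 7) · C(15, 4) = 11440 · 1365 = 15615600. Avoidance count = 84672315 − 15615600 = 69056715.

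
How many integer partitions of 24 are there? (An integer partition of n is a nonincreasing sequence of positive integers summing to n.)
p(24) = 1575

Compute p(n) via the recurrence p(n, m) = p(n, m−1) + p(n−m, m), where p(n, m) counts partitions of n with all parts ≤ m and p(n) = p(n, n). The base cases are p(0, m) = 1 and p(n, 0) = 0 for n > 0. Filling the table yields p(24) = 1575. (Euler's pentagonal recurrence is an alternative.)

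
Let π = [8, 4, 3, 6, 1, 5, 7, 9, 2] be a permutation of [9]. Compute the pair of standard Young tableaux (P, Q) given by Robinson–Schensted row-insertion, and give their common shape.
P = [1, 2, 7, 9] / [3, 5] / [4, 6] / [8];  Q = [1, 4, 7, 8] / [2, 6] / [3, 9] / [5];  common shape = (4, 2, 2, 1)

Row-insert the values π_1, π_2, … into P one at a time, bumping the leftmost entry strictly greater than the inserted value down to the next row. The recording tableau Q records, in position (i, j), the step at which that cell was added to P.
  Insert 8 (step 1): P = [8];  Q = [1]
  Insert 4 (step 2): P = [4] / [8];  Q = [1] / [2]
  Insert 3 (step 3): P = [3] / [4] / [8];  Q = [1] / [2] / [3]
  Insert 6 (step 4): P = [3, 6] / [4] / [8];  Q = [1, 4] / [2] / [3]
  Insert 1 (step 5): P = [1, 6] / [3] / [4] / [8];  Q = [1, 4] / [2] / [3] / [5]
  Insert 5 (step 6): P = [1, 5] / [3, 6] / [4] / [8];  Q = [1, 4] / [2, 6] / [3] / [5]
  Insert 7 (step 7): P = [1, 5, 7] / [3, 6] / [4] / [8];  Q = [1, 4, 7] / [2, 6] / [3] / [5]
  Insert 9 (step 8): P = [1, 5, 7, 9] / [3, 6] / [4] / [8];  Q = [1, 4, 7, 8] / [2, 6] / [3] / [5]
  Insert 2 (step 9): P = [1, 2, 7, 9] / [3, 5] / [4, 6] / [8];  Q = [1, 4, 7, 8] / [2, 6] / [3, 9] / [5]
Final shape: (4, 2, 2, 1).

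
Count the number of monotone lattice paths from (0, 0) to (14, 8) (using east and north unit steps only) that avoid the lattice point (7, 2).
Number of paths = 257994

Total paths from (0, 0) to (14, 8): C(22, 14) = 319770. Paths through (7, 2): (paths (0, 0) → (7, 2)) × (paths (7, 2) → (14, 8)) = C(9, 7) · C(13, 7) = 36 · 1716 = 61776. Avoidance count = 319770 − 61776 = 257994.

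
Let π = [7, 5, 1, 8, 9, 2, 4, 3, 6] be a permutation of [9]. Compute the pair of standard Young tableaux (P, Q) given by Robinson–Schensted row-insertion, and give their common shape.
P = [1, 2, 3, 6] / [4, 8, 9] / [5] / [7];  Q = [1, 4, 5, 9] / [2, 6, 7] / [3] / [8];  common shape = (4, 3, 1, 1)

Row-insert the values π_1, π_2, … into P one at a time, bumping the leftmost entry strictly greater than the inserted value down to the next row. The recording tableau Q records, in position (i, j), the step at which that cell was added to P.
  Insert 7 (step 1): P = [7];  Q = [1]
  Insert 5 (step 2): P = [5] / [7];  Q = [1] / [2]
  Insert 1 (step 3): P = [1] / [5] / [7];  Q = [1] / [2] / [3]
  Insert 8 (step 4): P = [1, 8] / [5] / [7];  Q = [1, 4] / [2] / [3]
  Insert 9 (step 5): P = [1, 8, 9] / [5] / [7];  Q = [1, 4, 5] / [2] / [3]
  Insert 2 (step 6): P = [1, 2, 9] / [5, 8] / [7];  Q = [1, 4, 5] / [2, 6] / [3]
  Insert 4 (step 7): P = [1, 2, 4] / [5, 8, 9] / [7];  Q = [1, 4, 5] / [2, 6, 7] / [3]
  Insert 3 (step 8): P = [1, 2, 3] / [4, 8, 9] / [5] / [7];  Q = [1, 4, 5] / [2, 6, 7] / [3] / [8]
  Insert 6 (step 9): P = [1, 2, 3, 6] / [4, 8, 9] / [5] / [7];  Q = [1, 4, 5, 9] / [2, 6, 7] / [3] / [8]
Final shape: (4, 3, 1, 1).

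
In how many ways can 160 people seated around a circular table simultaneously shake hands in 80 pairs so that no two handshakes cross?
C_80 = 1136359577947336271931632877004667456667613940

These noncrossing handshakes are counted by the Catalan number C_n = (1/(n + 1)) · C(2n, n). For n = 80: C_80 = (1/81) · C(160, 80) = 92045125813734238026462263037378063990076729140/81 = 1136359577947336271931632877004667456667613940.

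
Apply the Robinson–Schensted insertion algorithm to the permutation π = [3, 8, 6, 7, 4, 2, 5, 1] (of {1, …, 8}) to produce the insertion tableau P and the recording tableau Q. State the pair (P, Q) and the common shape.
P = [1, 4, 5] / [2, 7] / [3] / [6] / [8];  Q = [1, 2, 4] / [3, 7] / [5] / [6] / [8];  common shape = (3, 2, 1, 1, 1)

Row-insert the values π_1, π_2, … into P one at a time, bumping the leftmost entry strictly greater than the inserted value down to the next row. The recording tableau Q records, in position (i, j), the step at which that cell was added to P.
  Insert 3 (step 1): P = [3];  Q = [1]
  Insert 8 (step 2): P = [3, 8];  Q = [1, 2]
  Insert 6 (step 3): P = [3, 6] / [8];  Q = [1, 2] / [3]
  Insert 7 (step 4): P = [3, 6, 7] / [8];  Q = [1, 2, 4] / [3]
  Insert 4 (step 5): P = [3, 4, 7] / [6] / [8];  Q = [1, 2, 4] / [3] / [5]
  Insert 2 (step 6): P = [2, 4, 7] / [3] / [6] / [8];  Q = [1, 2, 4] / [3] / [5] / [6]
  Insert 5 (step 7): P = [2, 4, 5] / [3, 7] / [6] / [8];  Q = [1, 2, 4] / [3, 7] / [5] / [6]
  Insert 1 (step 8): P = [1, 4, 5] / [2, 7] / [3] / [6] / [8];  Q = [1, 2, 4] / [3, 7] / [5] / [6] / [8]
Final shape: (3, 2, 1, 1, 1).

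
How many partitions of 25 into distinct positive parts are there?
q(25) = 142

A partition into distinct parts is a strictly decreasing sequence summing to n. The recurrence d(n, m) = d(n, m−1) + d(n−m, m−1) (use part m at most once) with q(n) = d(n, n) gives q(25) = 142. (Euler's theorem: # distinct-part partitions = # odd-part partitions.)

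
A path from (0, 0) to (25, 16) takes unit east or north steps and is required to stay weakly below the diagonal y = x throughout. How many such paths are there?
Number of paths = 39645171810

By the reflection principle (André's argument), the number of monotone paths to (25, 16) with n ≤ m that never go above y = x is C(41, 25) − C(41, 26) = 103077446706 − 63432274896 = 39645171810.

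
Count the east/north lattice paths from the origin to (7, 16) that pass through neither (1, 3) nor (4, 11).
Number of paths = 97149

Inclusion–exclusion. Total paths: C(23, 7) = 245157. Through P₁: C(4, 1)·C(19, 6) = 108528. Through P₂: C(15, 4)·C(8, 3) = 76440. Since P₁ is strictly southwest of P₂, a monotone path through both must visit P₁ then P₂; paths through both = C(4, 1)·C(11, 3)·C(8, 3) = 36960. Avoid both = 245157 − 108528 − 76440 + 36960 = 97149.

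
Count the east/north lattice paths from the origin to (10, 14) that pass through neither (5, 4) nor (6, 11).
Number of paths = 1184998

Inclusion–exclusion. Total paths: C(24, 10) = 1961256. Through P₁: C(9, 5)·C(15, 5) = 378378. Through P₂: C(17, 6)·C(7, 4) = 433160. Since P₁ is strictly southwest of P₂, a monotone path through both must visit P₁ then P₂; paths through both = C(9, 5)·C(8, 1)·C(7, 4) = 35280. Avoid both = 1961256 − 378378 − 433160 + 35280 = 1184998.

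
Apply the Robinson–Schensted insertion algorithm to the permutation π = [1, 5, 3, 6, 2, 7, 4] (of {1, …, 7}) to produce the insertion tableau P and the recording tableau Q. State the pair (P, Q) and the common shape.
P = [1, 2, 4, 7] / [3, 6] / [5];  Q = [1, 2, 4, 6] / [3, 7] / [5];  common shape = (4, 2, 1)

Row-insert the values π_1, π_2, … into P one at a time, bumping the leftmost entry strictly greater than the inserted value down to the next row. The recording tableau Q records, in position (i, j), the step at which that cell was added to P.
  Insert 1 (step 1): P = [1];  Q = [1]
  Insert 5 (step 2): P = [1, 5];  Q = [1, 2]
  Insert 3 (step 3): P = [1, 3] / [5];  Q = [1, 2] / [3]
  Insert 6 (step 4): P = [1, 3, 6] / [5];  Q = [1, 2, 4] / [3]
  Insert 2 (step 5): P = [1, 2, 6] / [3] / [5];  Q = [1, 2, 4] / [3] / [5]
  Insert 7 (step 6): P = [1, 2, 6, 7] / [3] / [5];  Q = [1, 2, 4, 6] / [3] / [5]
  Insert 4 (step 7): P = [1, 2, 4, 7] / [3, 6] / [5];  Q = [1, 2, 4, 6] / [3, 7] / [5]
Final shape: (4, 2, 1).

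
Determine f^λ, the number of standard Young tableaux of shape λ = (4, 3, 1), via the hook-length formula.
# SYT of shape (4, 3, 1) = 70

Hook-length formula: f^λ = n! / Π hook(c), product over all cells c of the Young diagram. For λ = (4, 3, 1), n = 8 boxes. Hook lengths by row (left-to-right, top-to-bottom): [6, 4, 3, 1]; [4, 2, 1]; [1]. Product of hooks = 576. So f^λ = 8! / 576 = 40320 / 576 = 70.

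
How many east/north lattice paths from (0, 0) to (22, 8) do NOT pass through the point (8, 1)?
Number of paths = 4806405

Total paths from (0, 0) to (22, 8): C(30, 22) = 5852925. Paths through (8, 1): (paths (0, 0) → (8, 1)) × (paths (8, 1) → (22, 8)) = C(9, 8) · C(21, 14) = 9 · 116280 = 1046520. Avoidance count = 5852925 − 1046520 = 4806405.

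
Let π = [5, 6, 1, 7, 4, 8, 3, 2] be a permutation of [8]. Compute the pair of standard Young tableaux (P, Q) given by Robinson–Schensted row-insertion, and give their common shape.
P = [1, 2, 7, 8] / [3, 6] / [4] / [5];  Q = [1, 2, 4, 6] / [3, 5] / [7] / [8];  common shape = (4, 2, 1, 1)

Row-insert the values π_1, π_2, … into P one at a time, bumping the leftmost entry strictly greater than the inserted value down to the next row. The recording tableau Q records, in position (i, j), the step at which that cell was added to P.
  Insert 5 (step 1): P = [5];  Q = [1]
  Insert 6 (step 2): P = [5, 6];  Q = [1, 2]
  Insert 1 (step 3): P = [1, 6] / [5];  Q = [1, 2] / [3]
  Insert 7 (step 4): P = [1, 6, 7] / [5];  Q = [1, 2, 4] / [3]
  Insert 4 (step 5): P = [1, 4, 7] / [5, 6];  Q = [1, 2, 4] / [3, 5]
  Insert 8 (step 6): P = [1, 4, 7, 8] / [5, 6];  Q = [1, 2, 4, 6] / [3, 5]
  Insert 3 (step 7): P = [1, 3, 7, 8] / [4, 6] / [5];  Q = [1, 2, 4, 6] / [3, 5] / [7]
  Insert 2 (step 8): P = [1, 2, 7, 8] / [3, 6] / [4] / [5];  Q = [1, 2, 4, 6] / [3, 5] / [7] / [8]
Final shape: (4, 2, 1, 1).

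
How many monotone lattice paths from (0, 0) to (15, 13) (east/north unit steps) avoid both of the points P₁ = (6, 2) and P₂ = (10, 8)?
Number of paths = 23194024

Inclusion–exclusion. Total paths: C(28, 15) = 37442160. Through P₁: C(8, 6)·C(20, 9) = 4702880. Through P₂: C(18, 10)·C(10, 5) = 11027016. Since P₁ is strictly southwest of P₂, a monotone path through both must visit P₁ then P₂; paths through both = C(8, 6)·C(10, 4)·C(10, 5) = 1481760. Avoid both = 37442160 − 4702880 − 11027016 + 1481760 = 23194024.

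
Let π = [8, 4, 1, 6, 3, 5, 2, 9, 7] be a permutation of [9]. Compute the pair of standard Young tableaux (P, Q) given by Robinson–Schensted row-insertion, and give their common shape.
P = [1, 2, 5, 7] / [3, 6, 9] / [4] / [8];  Q = [1, 4, 6, 8] / [2, 5, 9] / [3] / [7];  common shape = (4, 3, 1, 1)

Row-insert the values π_1, π_2, … into P one at a time, bumping the leftmost entry strictly greater than the inserted value down to the next row. The recording tableau Q records, in position (i, j), the step at which that cell was added to P.
  Insert 8 (step 1): P = [8];  Q = [1]
  Insert 4 (step 2): P = [4] / [8];  Q = [1] / [2]
  Insert 1 (step 3): P = [1] / [4] / [8];  Q = [1] / [2] / [3]
  Insert 6 (step 4): P = [1, 6] / [4] / [8];  Q = [1, 4] / [2] / [3]
  Insert 3 (step 5): P = [1, 3] / [4, 6] / [8];  Q = [1, 4] / [2, 5] / [3]
  Insert 5 (step 6): P = [1, 3, 5] / [4, 6] / [8];  Q = [1, 4, 6] / [2, 5] / [3]
  Insert 2 (step 7): P = [1, 2, 5] / [3, 6] / [4] / [8];  Q = [1, 4, 6] / [2, 5] / [3] / [7]
  Insert 9 (step 8): P = [1, 2, 5, 9] / [3, 6] / [4] / [8];  Q = [1, 4, 6, 8] / [2, 5] / [3] / [7]
  Insert 7 (step 9): P = [1, 2, 5, 7] / [3, 6, 9] / [4] / [8];  Q = [1, 4, 6, 8] / [2, 5, 9] / [3] / [7]
Final shape: (4, 3, 1, 1).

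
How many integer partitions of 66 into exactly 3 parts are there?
p(66, 3 parts) = 363

Partitions of n into exactly k parts are in bijection with partitions of n − k into at most k parts (subtract 1 from each part). So p(66, exactly 3) = p(63, parts ≤ 3). Computing via the recurrence p(m, j) = p(m, j−1) + p(m−j, j) gives 363.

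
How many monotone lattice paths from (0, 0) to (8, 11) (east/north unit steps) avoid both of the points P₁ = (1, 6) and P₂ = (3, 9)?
Number of paths = 66888

Inclusion–exclusion. Total paths: C(19, 8) = 75582. Through P₁: C(7, 1)·C(12, 7) = 5544. Through P₂: C(12, 3)·C(7, 5) = 4620. Since P₁ is strictly southwest of P₂, a monotone path through both must visit P₁ then P₂; paths through both = C(7, 1)·C(5, 2)·C(7, 5) = 1470. Avoid both = 75582 − 5544 − 4620 + 1470 = 66888.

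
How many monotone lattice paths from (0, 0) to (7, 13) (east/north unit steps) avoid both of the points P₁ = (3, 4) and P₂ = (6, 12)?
Number of paths = 26917

Inclusion–exclusion. Total paths: C(20, 7) = 77520. Through P₁: C(7, 3)·C(13, 4) = 25025. Through P₂: C(18, 6)·C(2, 1) = 37128. Since P₁ is strictly southwest of P₂, a monotone path through both must visit P₁ then P₂; paths through both = C(7, 3)·C(11, 3)·C(2, 1) = 11550. Avoid both = 77520 − 25025 − 37128 + 11550 = 26917.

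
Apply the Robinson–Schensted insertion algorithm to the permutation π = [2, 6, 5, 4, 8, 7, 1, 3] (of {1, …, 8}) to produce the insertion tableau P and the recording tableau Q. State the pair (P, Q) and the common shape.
P = [1, 3, 7] / [2, 4] / [5, 8] / [6];  Q = [1, 2, 5] / [3, 6] / [4, 8] / [7];  common shape = (3, 2, 2, 1)

Row-insert the values π_1, π_2, … into P one at a time, bumping the leftmost entry strictly greater than the inserted value down to the next row. The recording tableau Q records, in position (i, j), the step at which that cell was added to P.
  Insert 2 (step 1): P = [2];  Q = [1]
  Insert 6 (step 2): P = [2, 6];  Q = [1, 2]
  Insert 5 (step 3): P = [2, 5] / [6];  Q = [1, 2] / [3]
  Insert 4 (step 4): P = [2, 4] / [5] / [6];  Q = [1, 2] / [3] / [4]
  Insert 8 (step 5): P = [2, 4, 8] / [5] / [6];  Q = [1, 2, 5] / [3] / [4]
  Insert 7 (step 6): P = [2, 4, 7] / [5, 8] / [6];  Q = [1, 2, 5] / [3, 6] / [4]
  Insert 1 (step 7): P = [1, 4, 7] / [2, 8] / [5] / [6];  Q = [1, 2, 5] / [3, 6] / [4] / [7]
  Insert 3 (step 8): P = [1, 3, 7] / [2, 4] / [5, 8] / [6];  Q = [1, 2, 5] / [3, 6] / [4, 8] / [7]
Final shape: (3, 2, 2, 1).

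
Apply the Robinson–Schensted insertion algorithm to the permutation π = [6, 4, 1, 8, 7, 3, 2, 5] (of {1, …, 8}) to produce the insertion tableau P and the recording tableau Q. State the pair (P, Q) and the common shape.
P = [1, 2, 5] / [3, 7] / [4, 8] / [6];  Q = [1, 4, 8] / [2, 5] / [3, 6] / [7];  common shape = (3, 2, 2, 1)

Row-insert the values π_1, π_2, … into P one at a time, bumping the leftmost entry strictly greater than the inserted value down to the next row. The recording tableau Q records, in position (i, j), the step at which that cell was added to P.
  Insert 6 (step 1): P = [6];  Q = [1]
  Insert 4 (step 2): P = [4] / [6];  Q = [1] / [2]
  Insert 1 (step 3): P = [1] / [4] / [6];  Q = [1] / [2] / [3]
  Insert 8 (step 4): P = [1, 8] / [4] / [6];  Q = [1, 4] / [2] / [3]
  Insert 7 (step 5): P = [1, 7] / [4, 8] / [6];  Q = [1, 4] / [2, 5] / [3]
  Insert 3 (step 6): P = [1, 3] / [4, 7] / [6, 8];  Q = [1, 4] / [2, 5] / [3, 6]
  Insert 2 (step 7): P = [1, 2] / [3, 7] / [4, 8] / [6];  Q = [1, 4] / [2, 5] / [3, 6] / [7]
  Insert 5 (step 8): P = [1, 2, 5] / [3, 7] / [4, 8] / [6];  Q = [1, 4, 8] / [2, 5] / [3, 6] / [7]
Final shape: (3, 2, 2, 1).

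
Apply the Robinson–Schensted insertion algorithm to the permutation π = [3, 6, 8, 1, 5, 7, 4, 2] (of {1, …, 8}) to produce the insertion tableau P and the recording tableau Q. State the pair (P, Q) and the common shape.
P = [1, 2, 7] / [3, 4, 8] / [5] / [6];  Q = [1, 2, 3] / [4, 5, 6] / [7] / [8];  common shape = (3, 3, 1, 1)

Row-insert the values π_1, π_2, … into P one at a time, bumping the leftmost entry strictly greater than the inserted value down to the next row. The recording tableau Q records, in position (i, j), the step at which that cell was added to P.
  Insert 3 (step 1): P = [3];  Q = [1]
  Insert 6 (step 2): P = [3, 6];  Q = [1, 2]
  Insert 8 (step 3): P = [3, 6, 8];  Q = [1, 2, 3]
  Insert 1 (step 4): P = [1, 6, 8] / [3];  Q = [1, 2, 3] / [4]
  Insert 5 (step 5): P = [1, 5, 8] / [3, 6];  Q = [1, 2, 3] / [4, 5]
  Insert 7 (step 6): P = [1, 5, 7] / [3, 6, 8];  Q = [1, 2, 3] / [4, 5, 6]
  Insert 4 (step 7): P = [1, 4, 7] / [3, 5, 8] / [6];  Q = [1, 2, 3] / [4, 5, 6] / [7]
  Insert 2 (step 8): P = [1, 2, 7] / [3, 4, 8] / [5] / [6];  Q = [1, 2, 3] / [4, 5, 6] / [7] / [8]
Final shape: (3, 3, 1, 1).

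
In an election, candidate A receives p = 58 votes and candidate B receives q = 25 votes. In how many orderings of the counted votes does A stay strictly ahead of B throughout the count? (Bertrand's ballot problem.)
Strict-lead orderings = 430252366204292685768

Total orderings of the 83 votes with 58 for A: C(83, 58) = 1082149890756251300568. By the Bertrand ballot formula (Cycle Lemma / reflection principle), the number of orderings in which A is strictly ahead of B throughout is (p − q)/(p + q) · C(p + q, p) = (58 − 25)/(58 + 25) · 1082149890756251300568 = 430252366204292685768.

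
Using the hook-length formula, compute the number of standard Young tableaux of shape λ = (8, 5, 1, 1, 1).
# SYT of shape (8, 5, 1, 1, 1) = 150150

Hook-length formula: f^λ = n! / Π hook(c), product over all cells c of the Young diagram. For λ = (8, 5, 1, 1, 1), n = 16 boxes. Hook lengths by row (left-to-right, top-to-bottom): [12, 8, 7, 6, 5, 3, 2, 1]; [8, 4, 3, 2, 1]; [3]; [2]; [1]. Product of hooks = 139345920. So f^λ = 16! / 139345920 = 20922789888000 / 139345920 = 150150.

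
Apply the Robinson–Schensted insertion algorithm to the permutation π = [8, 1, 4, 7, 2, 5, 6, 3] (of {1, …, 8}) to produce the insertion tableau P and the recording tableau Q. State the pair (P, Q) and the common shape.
P = [1, 2, 3, 6] / [4, 5] / [7] / [8];  Q = [1, 3, 4, 7] / [2, 6] / [5] / [8];  common shape = (4, 2, 1, 1)

Row-insert the values π_1, π_2, … into P one at a time, bumping the leftmost entry strictly greater than the inserted value down to the next row. The recording tableau Q records, in position (i, j), the step at which that cell was added to P.
  Insert 8 (step 1): P = [8];  Q = [1]
  Insert 1 (step 2): P = [1] / [8];  Q = [1] / [2]
  Insert 4 (step 3): P = [1, 4] / [8];  Q = [1, 3] / [2]
  Insert 7 (step 4): P = [1, 4, 7] / [8];  Q = [1, 3, 4] / [2]
  Insert 2 (step 5): P = [1, 2, 7] / [4] / [8];  Q = [1, 3, 4] / [2] / [5]
  Insert 5 (step 6): P = [1, 2, 5] / [4, 7] / [8];  Q = [1, 3, 4] / [2, 6] / [5]
  Insert 6 (step 7): P = [1, 2, 5, 6] / [4, 7] / [8];  Q = [1, 3, 4, 7] / [2, 6] / [5]
  Insert 3 (step 8): P = [1, 2, 3, 6] / [4, 5] / [7] / [8];  Q = [1, 3, 4, 7] / [2, 6] / [5] / [8]
Final shape: (4, 2, 1, 1).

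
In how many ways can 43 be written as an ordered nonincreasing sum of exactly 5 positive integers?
p(43, 5 parts) = 1469

Partitions of n into exactly k parts are in bijection with partitions of n − k into at most k parts (subtract 1 from each part). So p(43, exactly 5) = p(38, parts ≤ 5). Computing via the recurrence p(m, j) = p(m, j−1) + p(m−j, j) gives 1469.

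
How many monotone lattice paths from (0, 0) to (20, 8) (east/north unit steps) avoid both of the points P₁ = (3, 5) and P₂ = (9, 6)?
Number of paths = 2684451

Inclusion–exclusion. Total paths: C(28, 20) = 3108105. Through P₁: C(8, 3)·C(20, 17) = 63840. Through P₂: C(15, 9)·C(13, 11) = 390390. Since P₁ is strictly southwest of P₂, a monotone path through both must visit P₁ then P₂; paths through both = C(8, 3)·C(7, 6)·C(13, 11) = 30576. Avoid both = 3108105 − 63840 − 390390 + 30576 = 2684451.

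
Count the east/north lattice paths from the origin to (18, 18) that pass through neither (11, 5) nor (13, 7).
Number of paths = 8512397124

Inclusion–exclusion. Total paths: C(36, 18) = 9075135300. Through P₁: C(16, 11)·C(20, 7) = 338607360. Through P₂: C(20, 13)·C(16, 5) = 338607360. Since P₁ is strictly southwest of P₂, a monotone path through both must visit P₁ then P₂; paths through both = C(16, 11)·C(4, 2)·C(16, 5) = 114476544. Avoid both = 9075135300 − 338607360 − 338607360 + 114476544 = 8512397124.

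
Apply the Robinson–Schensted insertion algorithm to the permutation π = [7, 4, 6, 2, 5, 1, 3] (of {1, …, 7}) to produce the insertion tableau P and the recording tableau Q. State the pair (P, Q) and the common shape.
P = [1, 3] / [2, 5] / [4, 6] / [7];  Q = [1, 3] / [2, 5] / [4, 7] / [6];  common shape = (2, 2, 2, 1)

Row-insert the values π_1, π_2, … into P one at a time, bumping the leftmost entry strictly greater than the inserted value down to the next row. The recording tableau Q records, in position (i, j), the step at which that cell was added to P.
  Insert 7 (step 1): P = [7];  Q = [1]
  Insert 4 (step 2): P = [4] / [7];  Q = [1] / [2]
  Insert 6 (step 3): P = [4, 6] / [7];  Q = [1, 3] / [2]
  Insert 2 (step 4): P = [2, 6] / [4] / [7];  Q = [1, 3] / [2] / [4]
  Insert 5 (step 5): P = [2, 5] / [4, 6] / [7];  Q = [1, 3] / [2, 5] / [4]
  Insert 1 (step 6): P = [1, 5] / [2, 6] / [4] / [7];  Q = [1, 3] / [2, 5] / [4] / [6]
  Insert 3 (step 7): P = [1, 3] / [2, 5] / [4, 6] / [7];  Q = [1, 3] / [2, 5] / [4, 7] / [6]
Final shape: (2, 2, 2, 1).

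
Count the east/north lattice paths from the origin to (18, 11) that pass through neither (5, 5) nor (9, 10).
Number of paths = 27153766

Inclusion–exclusion. Total paths: C(29, 18) = 34597290. Through P₁: C(10, 5)·C(19, 13) = 6837264. Through P₂: C(19, 9)·C(10, 9) = 923780. Since P₁ is strictly southwest of P₂, a monotone path through both must visit P₁ then P₂; paths through both = C(10, 5)·C(9, 4)·C(10, 9) = 317520. Avoid both = 34597290 − 6837264 − 923780 + 317520 = 27153766.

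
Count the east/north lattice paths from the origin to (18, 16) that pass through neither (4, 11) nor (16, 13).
Number of paths = 1510692210

Inclusion–exclusion. Total paths: C(34, 18) = 2203961430. Through P₁: C(15, 4)·C(19, 14) = 15872220. Through P₂: C(29, 16)·C(5, 2) = 678639150. Since P₁ is strictly southwest of P₂, a monotone path through both must visit P₁ then P₂; paths through both = C(15, 4)·C(14, 12)·C(5, 2) = 1242150. Avoid both = 2203961430 − 15872220 − 678639150 + 1242150 = 1510692210.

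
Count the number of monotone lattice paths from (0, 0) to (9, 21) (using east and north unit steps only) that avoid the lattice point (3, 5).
Number of paths = 10128822

Total paths from (0, 0) to (9, 21): C(30, 9) = 14307150. Paths through (3, 5): (paths (0, 0) → (3, 5)) × (paths (3, 5) → (9, 21)) = C(8, 3) · C(22, 6) = 56 · 74613 = 4178328. Avoidance count = 14307150 − 4178328 = 10128822.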